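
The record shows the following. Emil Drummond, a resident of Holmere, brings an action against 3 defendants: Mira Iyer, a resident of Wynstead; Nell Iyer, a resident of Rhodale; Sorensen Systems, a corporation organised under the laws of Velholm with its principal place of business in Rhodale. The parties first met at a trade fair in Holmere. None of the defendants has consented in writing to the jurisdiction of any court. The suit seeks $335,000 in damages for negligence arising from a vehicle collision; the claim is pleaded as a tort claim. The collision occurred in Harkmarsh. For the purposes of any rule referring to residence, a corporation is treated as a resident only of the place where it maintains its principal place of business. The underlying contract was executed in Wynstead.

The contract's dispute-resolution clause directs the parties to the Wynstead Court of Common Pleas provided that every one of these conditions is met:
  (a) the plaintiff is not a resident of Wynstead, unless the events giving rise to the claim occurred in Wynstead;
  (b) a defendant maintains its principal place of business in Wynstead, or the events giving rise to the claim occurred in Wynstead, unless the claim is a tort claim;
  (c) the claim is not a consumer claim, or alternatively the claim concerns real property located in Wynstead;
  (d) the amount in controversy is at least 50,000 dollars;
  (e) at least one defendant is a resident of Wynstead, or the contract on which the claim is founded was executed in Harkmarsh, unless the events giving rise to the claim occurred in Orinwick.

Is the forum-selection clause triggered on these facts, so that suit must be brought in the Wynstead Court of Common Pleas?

The Wynstead Court of Common Pleas:
  (a) The plaintiff resides in Holmere, which is not Wynstead. Condition met.
  (b) The corporate defendant(s) have their principal place of business in Rhodale, not Wynstead; the operative events occurred in Harkmarsh, not Wynstead — none of the alternatives is met. But the claim is a tort claim, and the 'unless' clause therefore excuses the requirement. Satisfied.
  (c) The claim is a tort claim, not a consumer claim, so one alternative holds. Met.
  (d) The amount in controversy is $335,000, which meets the USD 50,000 floor. Condition met.
  (e) Mira Iyer resides in Wynstead, which satisfies one of the alternatives. Met.
  → The clause applies.

Yes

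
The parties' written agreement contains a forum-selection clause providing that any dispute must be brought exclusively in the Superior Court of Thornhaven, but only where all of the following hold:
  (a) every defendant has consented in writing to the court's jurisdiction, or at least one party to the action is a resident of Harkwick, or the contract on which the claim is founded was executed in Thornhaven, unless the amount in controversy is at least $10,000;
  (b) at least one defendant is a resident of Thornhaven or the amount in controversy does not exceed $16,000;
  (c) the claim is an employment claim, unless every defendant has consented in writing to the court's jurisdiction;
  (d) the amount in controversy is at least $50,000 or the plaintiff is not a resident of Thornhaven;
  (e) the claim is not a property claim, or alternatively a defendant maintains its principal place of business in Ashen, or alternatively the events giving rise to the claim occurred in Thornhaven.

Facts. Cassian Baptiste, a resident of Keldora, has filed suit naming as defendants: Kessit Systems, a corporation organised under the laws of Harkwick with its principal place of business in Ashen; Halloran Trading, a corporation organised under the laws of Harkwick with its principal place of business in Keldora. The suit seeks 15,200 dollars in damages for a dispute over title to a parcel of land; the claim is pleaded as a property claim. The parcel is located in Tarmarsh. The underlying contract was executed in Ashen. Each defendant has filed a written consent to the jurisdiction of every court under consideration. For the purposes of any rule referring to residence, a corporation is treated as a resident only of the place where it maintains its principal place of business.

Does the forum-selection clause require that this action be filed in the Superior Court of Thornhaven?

Yes

The Superior Court of Thornhaven:
  (a) Every defendant has filed written consent, so one alternative holds. Satisfied.
  (b) The amount in controversy is USD 15,200, within the 16,000 dollars ceiling, so one alternative holds. Met.
  (c) The claim is a property claim, not an employment claim. However, every defendant has filed written consent, so the 'unless' proviso supplies this condition. Met.
  (d) The plaintiff resides in Keldora, which is not Thornhaven, so one alternative holds. Satisfied.
  (e) Kessit Systems has its principal place of business in Ashen, so one alternative holds. Satisfied.
  → Forum clause is triggered.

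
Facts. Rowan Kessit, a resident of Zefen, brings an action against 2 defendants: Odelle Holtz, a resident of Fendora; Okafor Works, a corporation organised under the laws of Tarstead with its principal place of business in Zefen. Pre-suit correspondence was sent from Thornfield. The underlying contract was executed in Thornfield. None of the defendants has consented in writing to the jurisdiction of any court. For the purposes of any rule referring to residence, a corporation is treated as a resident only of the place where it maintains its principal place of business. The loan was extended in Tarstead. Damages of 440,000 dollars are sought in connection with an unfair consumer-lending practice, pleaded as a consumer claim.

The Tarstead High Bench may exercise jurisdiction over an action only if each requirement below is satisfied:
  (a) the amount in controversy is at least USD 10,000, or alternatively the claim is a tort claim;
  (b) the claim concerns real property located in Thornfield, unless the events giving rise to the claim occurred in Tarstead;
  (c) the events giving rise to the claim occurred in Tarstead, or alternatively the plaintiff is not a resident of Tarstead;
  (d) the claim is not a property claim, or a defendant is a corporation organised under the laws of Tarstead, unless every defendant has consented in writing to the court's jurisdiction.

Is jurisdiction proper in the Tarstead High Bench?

The Tarstead High Bench:
  (a) The amount in controversy is USD 440,000, which meets the USD 10,000 floor, so this disjunct is met. Met.
  (b) The claim does not concern real property. But the operative events occurred in Tarstead, and the 'unless' clause therefore excuses the requirement. Condition met.
  (c) The operative events occurred in Tarstead, which satisfies one of the alternatives. Condition met.
  (d) The claim is a consumer claim, not a property claim — that alternative is enough. Met.
  → The court has jurisdiction.

Yes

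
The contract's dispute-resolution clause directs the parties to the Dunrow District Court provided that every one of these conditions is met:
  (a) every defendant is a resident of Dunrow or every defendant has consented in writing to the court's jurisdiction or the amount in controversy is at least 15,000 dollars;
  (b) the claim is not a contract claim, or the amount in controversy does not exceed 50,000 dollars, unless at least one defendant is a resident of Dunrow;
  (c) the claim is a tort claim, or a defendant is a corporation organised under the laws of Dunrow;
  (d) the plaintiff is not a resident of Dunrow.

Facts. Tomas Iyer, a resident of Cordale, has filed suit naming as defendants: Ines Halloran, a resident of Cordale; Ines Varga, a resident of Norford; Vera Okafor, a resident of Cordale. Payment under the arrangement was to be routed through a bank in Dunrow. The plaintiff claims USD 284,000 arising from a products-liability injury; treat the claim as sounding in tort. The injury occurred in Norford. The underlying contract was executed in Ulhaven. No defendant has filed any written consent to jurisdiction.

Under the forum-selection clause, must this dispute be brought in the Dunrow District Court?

The Dunrow District Court:
  (a) The amount in controversy is $284,000, which meets the $15,000 floor, which satisfies one of the alternatives. Met.
  (b) The claim is a tort claim, not a contract claim, so one alternative holds. Condition met.
  (c) The claim is a tort claim — that alternative is enough. Condition met.
  (d) The plaintiff resides in Cordale, which is not Dunrow. Met.
  → The clause applies.

Yes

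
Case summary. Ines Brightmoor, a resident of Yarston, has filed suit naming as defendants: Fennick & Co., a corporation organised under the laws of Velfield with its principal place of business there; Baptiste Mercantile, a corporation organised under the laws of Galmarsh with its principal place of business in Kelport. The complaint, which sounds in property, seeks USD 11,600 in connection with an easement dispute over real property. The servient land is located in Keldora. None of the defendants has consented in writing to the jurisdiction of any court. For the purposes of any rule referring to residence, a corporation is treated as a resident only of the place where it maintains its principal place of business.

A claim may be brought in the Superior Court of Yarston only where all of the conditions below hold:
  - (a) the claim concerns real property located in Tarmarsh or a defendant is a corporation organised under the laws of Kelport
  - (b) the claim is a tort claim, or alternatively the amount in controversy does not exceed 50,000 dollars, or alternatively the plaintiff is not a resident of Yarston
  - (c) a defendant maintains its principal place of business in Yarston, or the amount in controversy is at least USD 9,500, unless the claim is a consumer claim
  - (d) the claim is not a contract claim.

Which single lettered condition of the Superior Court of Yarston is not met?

The Superior Court of Yarston:
  (a) The property lies in Keldora, not Tarmarsh; the corporate defendant(s) are organised in Galmarsh, Velfield, not Kelport — no alternative holds. Not satisfied.
  (b) The amount in controversy is $11,600, within the 50,000 dollars ceiling, so this disjunct is met. Satisfied.
  (c) The amount in controversy is USD 11,600, which meets the $9,500 floor, so one alternative holds. Satisfied.
  (d) The claim is a property claim, not a contract claim. Satisfied.
Only condition (a) fails.

(a)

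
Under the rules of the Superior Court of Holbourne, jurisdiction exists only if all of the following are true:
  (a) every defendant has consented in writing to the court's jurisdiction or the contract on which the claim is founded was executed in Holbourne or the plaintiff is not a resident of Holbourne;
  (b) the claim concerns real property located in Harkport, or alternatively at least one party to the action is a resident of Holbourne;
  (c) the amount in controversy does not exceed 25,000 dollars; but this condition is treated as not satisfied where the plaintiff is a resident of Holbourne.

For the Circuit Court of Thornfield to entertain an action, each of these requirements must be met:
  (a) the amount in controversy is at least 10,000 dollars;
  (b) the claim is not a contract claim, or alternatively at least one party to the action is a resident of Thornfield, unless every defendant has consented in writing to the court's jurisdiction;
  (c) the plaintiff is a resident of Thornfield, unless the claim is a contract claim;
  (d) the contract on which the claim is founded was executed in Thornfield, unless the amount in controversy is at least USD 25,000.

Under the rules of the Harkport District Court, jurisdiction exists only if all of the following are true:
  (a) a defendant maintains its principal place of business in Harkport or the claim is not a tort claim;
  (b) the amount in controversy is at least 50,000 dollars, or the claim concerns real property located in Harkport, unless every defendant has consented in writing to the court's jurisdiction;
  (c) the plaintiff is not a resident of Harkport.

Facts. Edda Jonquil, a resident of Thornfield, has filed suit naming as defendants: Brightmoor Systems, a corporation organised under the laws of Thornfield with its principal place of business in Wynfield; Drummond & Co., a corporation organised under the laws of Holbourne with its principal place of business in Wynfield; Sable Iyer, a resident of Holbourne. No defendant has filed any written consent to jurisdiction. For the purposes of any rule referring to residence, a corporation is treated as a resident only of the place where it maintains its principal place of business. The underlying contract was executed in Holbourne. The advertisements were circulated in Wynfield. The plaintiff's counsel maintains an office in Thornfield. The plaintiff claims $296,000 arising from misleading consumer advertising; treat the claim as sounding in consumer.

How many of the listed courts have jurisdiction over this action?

The Superior Court of Holbourne:
  (a) The contract was executed in Holbourne, which satisfies one of the alternatives. Condition met.
  (b) Sable Iyer resides in Holbourne, which satisfies one of the alternatives. Condition met.
  (c) The amount in controversy is $296,000, above the USD 25,000 ceiling. Condition not met.
  → No jurisdiction.
The Circuit Court of Thornfield:
  (a) The amount in controversy is $296,000, which meets the USD 10,000 floor. Condition met.
  (b) The claim is a consumer claim, not a contract claim — that alternative is enough. Met.
  (c) The plaintiff resides in Thornfield. Satisfied.
  (d) The contract was executed in Holbourne, not Thornfield. The proviso rescues it, though: the amount in controversy is USD 296,000, which meets the 25,000 dollars floor. Satisfied.
  → All conditions met; jurisdiction exists.
The Harkport District Court:
  (a) The claim is a consumer claim, not a tort claim, so this disjunct is met. Met.
  (b) The amount in controversy is USD 296,000, which meets the $50,000 floor — that alternative is enough. Met.
  (c) The plaintiff resides in Thornfield, which is not Harkport. Condition met.
  → The court has jurisdiction.
Courts with jurisdiction: the Circuit Court of Thornfield, the Harkport District Court — 2 in total.

2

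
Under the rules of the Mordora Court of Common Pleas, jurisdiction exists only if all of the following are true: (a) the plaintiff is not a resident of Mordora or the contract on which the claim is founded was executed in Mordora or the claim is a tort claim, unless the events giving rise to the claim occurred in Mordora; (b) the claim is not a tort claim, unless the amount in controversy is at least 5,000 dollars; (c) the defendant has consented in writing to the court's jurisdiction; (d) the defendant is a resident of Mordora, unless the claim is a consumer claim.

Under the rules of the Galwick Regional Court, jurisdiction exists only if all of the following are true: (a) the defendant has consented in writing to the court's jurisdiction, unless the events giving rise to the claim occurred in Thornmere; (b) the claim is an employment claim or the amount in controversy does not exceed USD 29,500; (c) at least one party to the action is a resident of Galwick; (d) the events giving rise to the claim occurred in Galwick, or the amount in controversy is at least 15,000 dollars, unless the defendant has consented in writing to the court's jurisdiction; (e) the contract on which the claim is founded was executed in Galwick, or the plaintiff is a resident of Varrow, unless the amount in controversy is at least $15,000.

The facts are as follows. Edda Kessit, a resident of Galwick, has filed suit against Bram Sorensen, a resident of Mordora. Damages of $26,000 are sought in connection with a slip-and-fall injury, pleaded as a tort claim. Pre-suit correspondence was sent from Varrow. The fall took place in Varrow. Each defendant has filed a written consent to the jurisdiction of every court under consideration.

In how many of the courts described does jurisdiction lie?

The Mordora Court of Common Pleas:
  (a) The plaintiff resides in Galwick, which is not Mordora, so one alternative holds. Satisfied.
  (b) The claim is a tort claim. However, the amount in controversy is 26,000 dollars, which meets the $5,000 floor, so the 'unless' proviso supplies this condition. Met.
  (c) Every defendant has filed written consent. Satisfied.
  (d) The defendant resides in Mordora. Condition met.
  → Every requirement is satisfied — jurisdiction.
The Galwick Regional Court:
  (a) Every defendant has filed written consent. Satisfied.
  (b) The amount in controversy is 26,000 dollars, within the USD 29,500 ceiling — that alternative is enough. Condition met.
  (c) Edda Kessit resides in Galwick. Condition met.
  (d) The amount in controversy is USD 26,000, which meets the 15,000 dollars floor, so one alternative holds. Condition met.
  (e) No contract (and hence no place of execution) is alleged; the plaintiff resides in Galwick, not Varrow — none of the alternatives is met. The proviso rescues it, though: the amount in controversy is $26,000, which meets the $15,000 floor. Condition met.
  → Jurisdiction lies.
Courts with jurisdiction: the Mordora Court of Common Pleas, the Galwick Regional Court — 2 in total.

2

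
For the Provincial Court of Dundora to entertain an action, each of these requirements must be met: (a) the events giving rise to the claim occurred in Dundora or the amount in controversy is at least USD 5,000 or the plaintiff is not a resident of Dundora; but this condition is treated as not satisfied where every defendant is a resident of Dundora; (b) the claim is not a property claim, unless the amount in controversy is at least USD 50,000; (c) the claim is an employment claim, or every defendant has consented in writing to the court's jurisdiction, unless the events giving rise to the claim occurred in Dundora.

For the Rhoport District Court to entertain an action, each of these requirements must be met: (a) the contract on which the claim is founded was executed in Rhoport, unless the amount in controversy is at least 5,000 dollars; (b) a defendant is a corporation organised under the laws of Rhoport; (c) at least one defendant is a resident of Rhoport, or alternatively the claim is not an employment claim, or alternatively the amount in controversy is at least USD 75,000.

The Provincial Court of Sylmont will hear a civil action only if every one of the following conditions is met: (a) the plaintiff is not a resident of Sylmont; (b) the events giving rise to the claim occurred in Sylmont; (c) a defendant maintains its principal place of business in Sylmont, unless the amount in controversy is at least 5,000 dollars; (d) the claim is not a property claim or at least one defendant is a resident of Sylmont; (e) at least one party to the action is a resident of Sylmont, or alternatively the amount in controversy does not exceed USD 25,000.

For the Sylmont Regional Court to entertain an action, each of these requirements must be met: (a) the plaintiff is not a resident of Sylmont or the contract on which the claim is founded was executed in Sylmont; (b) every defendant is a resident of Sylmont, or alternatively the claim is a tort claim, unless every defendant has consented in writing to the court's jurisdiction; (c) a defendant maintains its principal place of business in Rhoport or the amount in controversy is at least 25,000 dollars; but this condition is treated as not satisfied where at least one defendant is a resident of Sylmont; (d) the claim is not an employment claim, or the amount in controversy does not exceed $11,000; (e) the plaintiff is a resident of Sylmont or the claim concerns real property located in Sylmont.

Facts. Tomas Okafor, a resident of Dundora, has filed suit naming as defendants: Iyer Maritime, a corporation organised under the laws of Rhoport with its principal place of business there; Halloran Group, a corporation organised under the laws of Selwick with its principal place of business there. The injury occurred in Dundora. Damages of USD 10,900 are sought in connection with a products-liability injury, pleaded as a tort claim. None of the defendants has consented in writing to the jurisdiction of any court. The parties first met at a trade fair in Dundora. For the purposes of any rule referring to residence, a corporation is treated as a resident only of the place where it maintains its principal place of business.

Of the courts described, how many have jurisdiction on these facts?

2

The Provincial Court of Dundora:
  (a) The operative events occurred in Dundora, which satisfies one of the alternatives. The carve-out does not apply: the defendants reside as follows — Iyer Maritime in Rhoport, Halloran Group in Selwick — not all in Dundora. Met.
  (b) The claim is a tort claim, not a property claim. Satisfied.
  (c) The claim is a tort claim, not an employment claim; no such written consent has been filed — none of the alternatives is met. But the operative events occurred in Dundora, and the 'unless' clause therefore excuses the requirement. Condition met.
  → The court has jurisdiction.
The Rhoport District Court:
  (a) No contract (and hence no place of execution) is alleged. The proviso rescues it, though: the amount in controversy is USD 10,900, which meets the 5,000 dollars floor. Satisfied.
  (b) Iyer Maritime is organised under the laws of Rhoport. Met.
  (c) Iyer Maritime resides in Rhoport — that alternative is enough. Satisfied.
  → Jurisdiction lies.
The Provincial Court of Sylmont:
  (a) The plaintiff resides in Dundora, which is not Sylmont. Satisfied.
  (b) The operative events occurred in Dundora, not Sylmont. Fails.
  (c) The corporate defendant(s) have their principal place of business in Rhoport, Selwick, not Sylmont. However, the amount in controversy is 10,900 dollars, which meets the 5,000 dollars floor, so the 'unless' proviso supplies this condition. Condition met.
  (d) The claim is a tort claim, not a property claim — that alternative is enough. Met.
  (e) The amount in controversy is $10,900, within the 25,000 dollars ceiling, which satisfies one of the alternatives. Satisfied.
  → The court lacks jurisdiction.
The Sylmont Regional Court:
  (a) The plaintiff resides in Dundora, which is not Sylmont, which satisfies one of the alternatives. Met.
  (b) The claim is a tort claim — that alternative is enough. Met.
  (c) Iyer Maritime has its principal place of business in Rhoport, so this disjunct is met. The carve-out does not apply: no defendant resides in Sylmont (they reside in Rhoport, Selwick). Condition met.
  (d) The claim is a tort claim, not an employment claim — that alternative is enough. Met.
  (e) The plaintiff resides in Dundora, not Sylmont; the claim does not concern real property — no alternative holds. Fails.
  → The court lacks jurisdiction.
Courts with jurisdiction: the Provincial Court of Dundora, the Rhoport District Court — 2 in total.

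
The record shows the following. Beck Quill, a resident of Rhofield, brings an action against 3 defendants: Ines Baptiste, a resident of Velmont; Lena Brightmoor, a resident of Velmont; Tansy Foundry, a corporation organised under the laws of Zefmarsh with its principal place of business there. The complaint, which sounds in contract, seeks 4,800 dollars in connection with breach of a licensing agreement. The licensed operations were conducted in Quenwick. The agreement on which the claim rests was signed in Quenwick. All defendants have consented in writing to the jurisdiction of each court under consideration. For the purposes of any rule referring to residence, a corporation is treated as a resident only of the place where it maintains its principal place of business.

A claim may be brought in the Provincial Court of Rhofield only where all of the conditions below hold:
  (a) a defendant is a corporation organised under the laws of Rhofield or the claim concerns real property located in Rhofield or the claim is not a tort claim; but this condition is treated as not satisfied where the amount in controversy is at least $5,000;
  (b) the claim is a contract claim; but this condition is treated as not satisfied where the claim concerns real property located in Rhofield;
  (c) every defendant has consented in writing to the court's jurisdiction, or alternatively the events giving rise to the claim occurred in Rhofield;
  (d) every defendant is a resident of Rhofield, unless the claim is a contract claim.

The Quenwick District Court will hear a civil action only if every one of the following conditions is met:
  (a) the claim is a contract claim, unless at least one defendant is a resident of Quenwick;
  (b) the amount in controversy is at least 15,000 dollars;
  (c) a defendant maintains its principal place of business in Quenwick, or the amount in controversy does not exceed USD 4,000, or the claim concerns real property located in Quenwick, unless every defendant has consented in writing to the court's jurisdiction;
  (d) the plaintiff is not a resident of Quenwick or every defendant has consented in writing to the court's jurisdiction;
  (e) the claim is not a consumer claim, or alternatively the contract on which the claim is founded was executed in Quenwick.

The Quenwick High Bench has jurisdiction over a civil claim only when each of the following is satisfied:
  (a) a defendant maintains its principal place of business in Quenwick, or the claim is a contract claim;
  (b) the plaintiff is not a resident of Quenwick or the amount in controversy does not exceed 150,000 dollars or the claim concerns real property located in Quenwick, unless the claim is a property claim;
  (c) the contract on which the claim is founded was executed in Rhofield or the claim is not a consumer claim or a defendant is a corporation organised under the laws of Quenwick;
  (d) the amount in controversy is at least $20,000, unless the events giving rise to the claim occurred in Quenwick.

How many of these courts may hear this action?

2

The Provincial Court of Rhofield:
  (a) The claim is a contract claim, not a tort claim, which satisfies one of the alternatives. The carve-out does not apply: the amount in controversy is $4,800, below the $5,000 floor. Satisfied.
  (b) The claim is a contract claim. The carve-out does not apply: the claim does not concern real property. Satisfied.
  (c) Every defendant has filed written consent, so one alternative holds. Condition met.
  (d) The defendants reside as follows — Ines Baptiste in Velmont, Lena Brightmoor in Velmont, Tansy Foundry in Zefmarsh — not all in Rhofield. The proviso rescues it, though: the claim is a contract claim. Met.
  → Every requirement is satisfied — jurisdiction.
The Quenwick District Court:
  (a) The claim is a contract claim. Condition met.
  (b) The amount in controversy is USD 4,800, below the $15,000 floor. Fails.
  (c) The corporate defendant(s) have their principal place of business in Zefmarsh, not Quenwick; the amount in controversy is 4,800 dollars, above the 4,000 dollars ceiling; the claim does not concern real property — every alternative fails. However, every defendant has filed written consent, so the 'unless' proviso supplies this condition. Condition met.
  (d) The plaintiff resides in Rhofield, which is not Quenwick, which satisfies one of the alternatives. Condition met.
  (e) The claim is a contract claim, not a consumer claim, so this disjunct is met. Condition met.
  → At least one condition fails; no jurisdiction.
The Quenwick High Bench:
  (a) The claim is a contract claim, which satisfies one of the alternatives. Condition met.
  (b) The plaintiff resides in Rhofield, which is not Quenwick, which satisfies one of the alternatives. Met.
  (c) The claim is a contract claim, not a consumer claim, so one alternative holds. Satisfied.
  (d) The amount in controversy is 4,800 dollars, below the USD 20,000 floor. But the operative events occurred in Quenwick, and the 'unless' clause therefore excuses the requirement. Condition met.
  → Every requirement is satisfied — jurisdiction.
Courts with jurisdiction: the Provincial Court of Rhofield, the Quenwick High Bench — 2 in total.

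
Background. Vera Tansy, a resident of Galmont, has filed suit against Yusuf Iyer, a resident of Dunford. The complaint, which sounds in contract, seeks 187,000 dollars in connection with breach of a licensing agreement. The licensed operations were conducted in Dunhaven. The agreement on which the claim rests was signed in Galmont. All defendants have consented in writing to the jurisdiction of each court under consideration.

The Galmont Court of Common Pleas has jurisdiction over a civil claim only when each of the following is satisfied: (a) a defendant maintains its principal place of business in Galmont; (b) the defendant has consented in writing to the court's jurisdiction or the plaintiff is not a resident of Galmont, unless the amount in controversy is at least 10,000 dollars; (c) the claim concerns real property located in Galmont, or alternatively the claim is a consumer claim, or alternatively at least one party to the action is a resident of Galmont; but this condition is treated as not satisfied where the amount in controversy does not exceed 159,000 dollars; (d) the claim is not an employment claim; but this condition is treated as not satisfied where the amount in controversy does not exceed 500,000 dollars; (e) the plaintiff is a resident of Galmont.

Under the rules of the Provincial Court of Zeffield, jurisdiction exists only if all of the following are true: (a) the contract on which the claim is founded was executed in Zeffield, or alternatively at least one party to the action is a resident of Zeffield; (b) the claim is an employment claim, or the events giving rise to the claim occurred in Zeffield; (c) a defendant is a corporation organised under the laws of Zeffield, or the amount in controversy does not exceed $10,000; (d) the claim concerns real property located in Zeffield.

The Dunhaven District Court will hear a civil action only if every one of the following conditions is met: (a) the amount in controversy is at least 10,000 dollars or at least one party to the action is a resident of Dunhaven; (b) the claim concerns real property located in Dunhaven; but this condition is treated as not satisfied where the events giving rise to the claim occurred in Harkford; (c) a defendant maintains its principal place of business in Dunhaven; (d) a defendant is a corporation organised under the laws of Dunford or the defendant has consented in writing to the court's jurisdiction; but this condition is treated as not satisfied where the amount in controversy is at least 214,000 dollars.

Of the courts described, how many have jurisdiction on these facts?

0

The Galmont Court of Common Pleas:
  (a) No defendant is a corporation. Condition not met.
  (b) Every defendant has filed written consent, so this disjunct is met. Satisfied.
  (c) Vera Tansy resides in Galmont, which satisfies one of the alternatives. And the carve-out is inapplicable — the amount in controversy is 187,000 dollars, above the USD 159,000 ceiling. Met.
  (d) The claim is a contract claim, not an employment claim. However, the amount in controversy is 187,000 dollars, within the USD 500,000 ceiling, which falls within the stated exception and so defeats the condition. Condition not met.
  (e) The plaintiff resides in Galmont. Met.
  → At least one condition fails; no jurisdiction.
The Provincial Court of Zeffield:
  (a) The contract was executed in Galmont, not Zeffield; no party resides in Zeffield — every alternative fails. Not satisfied.
  (b) The claim is a contract claim, not an employment claim; the operative events occurred in Dunhaven, not Zeffield — no alternative holds. Condition not met.
  (c) No defendant is a corporation; the amount in controversy is $187,000, above the USD 10,000 ceiling — none of the alternatives is met. Not satisfied.
  (d) The claim does not concern real property. Not satisfied.
  → No jurisdiction.
The Dunhaven District Court:
  (a) The amount in controversy is $187,000, which meets the 10,000 dollars floor, so one alternative holds. Condition met.
  (b) The claim does not concern real property. Not satisfied.
  (c) No defendant is a corporation. Condition not met.
  (d) Every defendant has filed written consent — that alternative is enough. The carve-out does not apply: the amount in controversy is 187,000 dollars, below the 214,000 dollars floor. Met.
  → Not every requirement is met — no jurisdiction.
No court satisfies all of its conditions.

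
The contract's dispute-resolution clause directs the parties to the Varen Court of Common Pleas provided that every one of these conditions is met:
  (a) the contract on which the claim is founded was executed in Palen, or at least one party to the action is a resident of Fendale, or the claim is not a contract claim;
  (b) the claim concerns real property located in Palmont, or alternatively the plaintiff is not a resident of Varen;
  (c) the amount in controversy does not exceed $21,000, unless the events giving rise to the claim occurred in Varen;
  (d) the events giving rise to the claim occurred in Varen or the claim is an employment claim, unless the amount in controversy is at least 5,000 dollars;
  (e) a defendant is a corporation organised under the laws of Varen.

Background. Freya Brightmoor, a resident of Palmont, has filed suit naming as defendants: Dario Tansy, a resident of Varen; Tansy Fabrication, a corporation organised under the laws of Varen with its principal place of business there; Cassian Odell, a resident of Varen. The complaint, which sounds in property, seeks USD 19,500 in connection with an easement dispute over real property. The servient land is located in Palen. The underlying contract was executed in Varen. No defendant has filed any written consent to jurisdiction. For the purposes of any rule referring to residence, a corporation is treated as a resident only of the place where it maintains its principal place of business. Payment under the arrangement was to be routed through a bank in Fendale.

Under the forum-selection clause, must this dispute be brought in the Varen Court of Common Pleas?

The Varen Court of Common Pleas:
  (a) The claim is a property claim, not a contract claim, which satisfies one of the alternatives. Satisfied.
  (b) The plaintiff resides in Palmont, which is not Varen, which satisfies one of the alternatives. Condition met.
  (c) The amount in controversy is 19,500 dollars, within the 21,000 dollars ceiling. Met.
  (d) The operative events occurred in Palen, not Varen; the claim is a property claim, not an employment claim — none of the alternatives is met. The proviso rescues it, though: the amount in controversy is USD 19,500, which meets the USD 5,000 floor. Met.
  (e) Tansy Fabrication is organised under the laws of Varen. Met.
  → Forum clause is triggered.

Yes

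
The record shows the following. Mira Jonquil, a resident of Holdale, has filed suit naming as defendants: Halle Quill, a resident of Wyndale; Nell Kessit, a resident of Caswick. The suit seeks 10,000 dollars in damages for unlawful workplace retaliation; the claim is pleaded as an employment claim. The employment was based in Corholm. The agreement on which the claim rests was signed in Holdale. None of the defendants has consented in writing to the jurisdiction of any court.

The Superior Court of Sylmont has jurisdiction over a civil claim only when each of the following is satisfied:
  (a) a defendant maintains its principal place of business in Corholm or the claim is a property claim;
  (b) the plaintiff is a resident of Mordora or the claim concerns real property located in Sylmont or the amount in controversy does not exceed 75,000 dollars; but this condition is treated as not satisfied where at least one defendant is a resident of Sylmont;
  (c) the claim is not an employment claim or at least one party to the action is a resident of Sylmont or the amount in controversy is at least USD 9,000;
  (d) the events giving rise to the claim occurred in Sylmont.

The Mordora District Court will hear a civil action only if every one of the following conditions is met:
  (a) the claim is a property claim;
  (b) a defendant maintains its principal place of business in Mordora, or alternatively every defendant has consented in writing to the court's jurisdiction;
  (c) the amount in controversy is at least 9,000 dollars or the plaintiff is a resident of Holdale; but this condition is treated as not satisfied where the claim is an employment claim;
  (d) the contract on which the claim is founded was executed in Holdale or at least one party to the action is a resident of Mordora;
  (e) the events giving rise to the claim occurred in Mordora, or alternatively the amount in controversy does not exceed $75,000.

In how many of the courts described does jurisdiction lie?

0

The Superior Court of Sylmont:
  (a) No defendant is a corporation; the claim is an employment claim, not a property claim — every alternative fails. Not met.
  (b) The amount in controversy is 10,000 dollars, within the USD 75,000 ceiling — that alternative is enough. The carve-out does not apply: no defendant resides in Sylmont (they reside in Wyndale, Caswick). Satisfied.
  (c) The amount in controversy is $10,000, which meets the $9,000 floor, so one alternative holds. Satisfied.
  (d) The operative events occurred in Corholm, not Sylmont. Fails.
  → The court lacks jurisdiction.
The Mordora District Court:
  (a) The claim is an employment claim, not a property claim. Condition not met.
  (b) No defendant is a corporation; no such written consent has been filed — every alternative fails. Fails.
  (c) The amount in controversy is $10,000, which meets the USD 9,000 floor, so one alternative holds. But the claim is an employment claim, triggering the carve-out and defeating this condition. Fails.
  (d) The contract was executed in Holdale, so one alternative holds. Condition met.
  (e) The amount in controversy is $10,000, within the USD 75,000 ceiling — that alternative is enough. Met.
  → No jurisdiction.
No court satisfies all of its conditions.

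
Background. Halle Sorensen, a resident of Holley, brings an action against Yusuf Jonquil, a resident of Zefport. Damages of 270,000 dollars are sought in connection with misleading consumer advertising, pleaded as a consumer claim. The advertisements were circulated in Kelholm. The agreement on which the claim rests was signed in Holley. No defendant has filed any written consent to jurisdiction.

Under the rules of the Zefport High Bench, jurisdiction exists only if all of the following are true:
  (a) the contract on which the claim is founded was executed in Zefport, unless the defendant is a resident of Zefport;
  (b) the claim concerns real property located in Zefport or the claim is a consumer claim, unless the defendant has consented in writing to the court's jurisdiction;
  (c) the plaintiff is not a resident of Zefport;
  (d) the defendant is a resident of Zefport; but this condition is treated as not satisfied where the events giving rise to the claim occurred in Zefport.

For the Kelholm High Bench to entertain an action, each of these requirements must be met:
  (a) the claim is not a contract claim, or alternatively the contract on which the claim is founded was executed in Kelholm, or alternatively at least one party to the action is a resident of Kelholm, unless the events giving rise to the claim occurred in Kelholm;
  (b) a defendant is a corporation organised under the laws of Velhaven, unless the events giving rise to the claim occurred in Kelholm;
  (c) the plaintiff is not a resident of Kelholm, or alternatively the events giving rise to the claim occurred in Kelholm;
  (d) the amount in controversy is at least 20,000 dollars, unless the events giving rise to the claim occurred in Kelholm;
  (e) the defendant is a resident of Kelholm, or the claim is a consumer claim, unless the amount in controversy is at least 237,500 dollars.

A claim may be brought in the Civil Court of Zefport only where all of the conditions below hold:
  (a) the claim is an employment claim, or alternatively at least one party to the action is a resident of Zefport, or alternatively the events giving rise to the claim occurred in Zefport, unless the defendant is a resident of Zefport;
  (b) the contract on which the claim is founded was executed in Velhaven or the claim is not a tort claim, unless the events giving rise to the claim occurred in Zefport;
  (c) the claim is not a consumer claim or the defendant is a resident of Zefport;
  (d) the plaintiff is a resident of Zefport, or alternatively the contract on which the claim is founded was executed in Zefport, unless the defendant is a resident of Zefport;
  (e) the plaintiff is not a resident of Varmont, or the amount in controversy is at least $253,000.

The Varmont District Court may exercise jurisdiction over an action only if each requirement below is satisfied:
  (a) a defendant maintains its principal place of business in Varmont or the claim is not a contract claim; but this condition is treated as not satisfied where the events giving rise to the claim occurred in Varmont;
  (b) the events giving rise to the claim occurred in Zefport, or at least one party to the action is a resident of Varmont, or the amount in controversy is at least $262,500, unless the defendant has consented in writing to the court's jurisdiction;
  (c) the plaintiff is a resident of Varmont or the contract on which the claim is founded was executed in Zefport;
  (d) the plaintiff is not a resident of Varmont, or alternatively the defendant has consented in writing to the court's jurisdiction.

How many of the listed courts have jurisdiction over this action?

3

The Zefport High Bench:
  (a) The contract was executed in Holley, not Zefport. The proviso rescues it, though: the defendant resides in Zefport. Satisfied.
  (b) The claim is a consumer claim, which satisfies one of the alternatives. Satisfied.
  (c) The plaintiff resides in Holley, which is not Zefport. Met.
  (d) The defendant resides in Zefport. The exception is not triggered, since the operative events occurred in Kelholm, not Zefport. Met.
  → Every requirement is satisfied — jurisdiction.
The Kelholm High Bench:
  (a) The claim is a consumer claim, not a contract claim — that alternative is enough. Condition met.
  (b) No defendant is a corporation. However, the operative events occurred in Kelholm, so the 'unless' proviso supplies this condition. Met.
  (c) The plaintiff resides in Holley, which is not Kelholm — that alternative is enough. Met.
  (d) The amount in controversy is 270,000 dollars, which meets the $20,000 floor. Met.
  (e) The claim is a consumer claim, which satisfies one of the alternatives. Met.
  → Jurisdiction lies.
The Civil Court of Zefport:
  (a) Yusuf Jonquil resides in Zefport, which satisfies one of the alternatives. Condition met.
  (b) The claim is a consumer claim, not a tort claim, so one alternative holds. Met.
  (c) The defendant resides in Zefport, which satisfies one of the alternatives. Satisfied.
  (d) The plaintiff resides in Holley, not Zefport; the contract was executed in Holley, not Zefport — no alternative holds. But the defendant resides in Zefport, and the 'unless' clause therefore excuses the requirement. Met.
  (e) The plaintiff resides in Holley, which is not Varmont, so this disjunct is met. Satisfied.
  → The court has jurisdiction.
The Varmont District Court:
  (a) The claim is a consumer claim, not a contract claim, so one alternative holds. And the carve-out is inapplicable — the operative events occurred in Kelholm, not Varmont. Met.
  (b) The amount in controversy is USD 270,000, which meets the 262,500 dollars floor, so this disjunct is met. Condition met.
  (c) The plaintiff resides in Holley, not Varmont; the contract was executed in Holley, not Zefport — no alternative holds. Condition not met.
  (d) The plaintiff resides in Holley, which is not Varmont, so one alternative holds. Condition met.
  → At least one condition fails; no jurisdiction.
Courts with jurisdiction: the Zefport High Bench, the Kelholm High Bench, the Civil Court of Zefport — 3 in total.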